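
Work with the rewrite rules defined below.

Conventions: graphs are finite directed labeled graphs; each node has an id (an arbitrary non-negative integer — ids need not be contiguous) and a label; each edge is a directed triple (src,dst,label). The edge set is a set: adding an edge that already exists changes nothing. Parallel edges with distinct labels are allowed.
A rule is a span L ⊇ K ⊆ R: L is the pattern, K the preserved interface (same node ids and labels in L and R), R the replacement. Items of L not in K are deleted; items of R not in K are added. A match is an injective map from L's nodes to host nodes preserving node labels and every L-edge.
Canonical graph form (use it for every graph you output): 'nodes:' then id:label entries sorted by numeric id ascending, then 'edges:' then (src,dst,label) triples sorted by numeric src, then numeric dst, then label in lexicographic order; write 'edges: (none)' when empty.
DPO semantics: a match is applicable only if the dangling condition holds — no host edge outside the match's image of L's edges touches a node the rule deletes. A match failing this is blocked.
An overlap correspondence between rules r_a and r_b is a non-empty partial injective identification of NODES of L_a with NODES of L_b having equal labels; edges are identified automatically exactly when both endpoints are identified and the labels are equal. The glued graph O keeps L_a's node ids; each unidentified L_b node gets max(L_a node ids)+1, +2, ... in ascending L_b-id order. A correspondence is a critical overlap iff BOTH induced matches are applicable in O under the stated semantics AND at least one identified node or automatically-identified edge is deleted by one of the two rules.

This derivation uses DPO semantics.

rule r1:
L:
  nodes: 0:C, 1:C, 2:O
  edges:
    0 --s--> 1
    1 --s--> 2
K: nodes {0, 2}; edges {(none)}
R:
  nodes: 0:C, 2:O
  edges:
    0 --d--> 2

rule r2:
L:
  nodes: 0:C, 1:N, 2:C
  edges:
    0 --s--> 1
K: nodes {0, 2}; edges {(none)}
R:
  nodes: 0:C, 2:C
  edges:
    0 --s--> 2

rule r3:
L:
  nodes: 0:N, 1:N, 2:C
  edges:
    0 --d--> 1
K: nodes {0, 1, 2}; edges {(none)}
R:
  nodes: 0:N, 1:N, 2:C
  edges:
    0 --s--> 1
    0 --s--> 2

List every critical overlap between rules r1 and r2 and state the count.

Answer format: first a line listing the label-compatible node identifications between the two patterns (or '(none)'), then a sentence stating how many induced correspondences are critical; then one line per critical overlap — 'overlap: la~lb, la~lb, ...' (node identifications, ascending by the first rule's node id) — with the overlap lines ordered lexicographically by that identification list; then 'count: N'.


label-compatible node identifications between L(r1) and L(r2): 0~0, 0~2, 1~0, 1~2
2 of the induced correspondences are critical overlaps of r1 and r2.
overlap: 0~0, 1~2
overlap: 1~2
count: 2


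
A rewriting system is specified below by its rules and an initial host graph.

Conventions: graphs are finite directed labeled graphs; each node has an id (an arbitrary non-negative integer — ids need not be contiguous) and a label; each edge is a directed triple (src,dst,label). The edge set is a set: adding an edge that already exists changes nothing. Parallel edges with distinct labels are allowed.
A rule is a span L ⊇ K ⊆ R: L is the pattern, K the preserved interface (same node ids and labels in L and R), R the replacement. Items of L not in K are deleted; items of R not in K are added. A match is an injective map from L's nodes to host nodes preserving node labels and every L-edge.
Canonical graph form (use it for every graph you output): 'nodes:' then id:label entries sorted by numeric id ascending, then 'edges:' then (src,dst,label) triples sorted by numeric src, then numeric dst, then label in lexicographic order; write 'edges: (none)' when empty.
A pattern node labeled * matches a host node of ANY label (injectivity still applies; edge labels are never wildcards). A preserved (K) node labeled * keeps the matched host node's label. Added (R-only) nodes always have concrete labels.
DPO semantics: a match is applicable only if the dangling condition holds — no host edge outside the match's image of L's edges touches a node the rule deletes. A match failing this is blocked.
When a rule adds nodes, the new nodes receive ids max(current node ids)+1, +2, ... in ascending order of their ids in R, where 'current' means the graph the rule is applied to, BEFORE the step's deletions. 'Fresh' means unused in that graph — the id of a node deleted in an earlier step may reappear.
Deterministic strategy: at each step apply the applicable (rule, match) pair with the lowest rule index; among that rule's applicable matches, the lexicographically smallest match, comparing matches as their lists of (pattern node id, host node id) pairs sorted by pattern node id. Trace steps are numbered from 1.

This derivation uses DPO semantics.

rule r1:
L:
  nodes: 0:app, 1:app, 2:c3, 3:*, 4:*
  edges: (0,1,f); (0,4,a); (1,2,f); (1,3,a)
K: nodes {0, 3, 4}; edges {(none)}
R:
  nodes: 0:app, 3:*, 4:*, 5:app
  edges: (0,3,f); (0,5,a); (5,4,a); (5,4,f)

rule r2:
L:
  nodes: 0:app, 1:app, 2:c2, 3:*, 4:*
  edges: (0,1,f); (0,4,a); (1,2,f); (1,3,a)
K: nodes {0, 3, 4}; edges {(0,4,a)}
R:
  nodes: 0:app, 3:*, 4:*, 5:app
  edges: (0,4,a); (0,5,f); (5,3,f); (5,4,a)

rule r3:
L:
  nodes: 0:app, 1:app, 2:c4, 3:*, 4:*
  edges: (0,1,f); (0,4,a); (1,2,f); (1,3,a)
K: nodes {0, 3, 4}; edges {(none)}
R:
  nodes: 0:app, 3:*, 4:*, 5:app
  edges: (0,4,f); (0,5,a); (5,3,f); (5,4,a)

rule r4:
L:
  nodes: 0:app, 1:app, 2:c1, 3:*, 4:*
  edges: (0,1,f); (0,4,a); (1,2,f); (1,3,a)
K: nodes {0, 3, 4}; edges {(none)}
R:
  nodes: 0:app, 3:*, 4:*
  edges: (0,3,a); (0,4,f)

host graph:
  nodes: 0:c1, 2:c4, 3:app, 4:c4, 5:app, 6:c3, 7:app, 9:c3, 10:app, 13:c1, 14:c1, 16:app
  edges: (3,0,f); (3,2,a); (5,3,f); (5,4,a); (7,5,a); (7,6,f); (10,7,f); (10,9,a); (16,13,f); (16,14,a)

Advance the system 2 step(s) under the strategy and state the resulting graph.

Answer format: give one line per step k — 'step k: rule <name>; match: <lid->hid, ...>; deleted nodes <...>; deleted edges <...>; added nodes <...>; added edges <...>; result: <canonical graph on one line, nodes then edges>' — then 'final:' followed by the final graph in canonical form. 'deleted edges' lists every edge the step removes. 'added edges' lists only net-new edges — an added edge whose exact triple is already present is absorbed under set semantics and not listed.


step 1: rule r1; match: 0->10, 1->7, 2->6, 3->5, 4->9; deleted nodes 6, 7; deleted edges (7,5,a); (7,6,f); (10,7,f); (10,9,a); added nodes 17; added edges (10,5,f); (10,17,a); (17,9,a); (17,9,f); result: nodes: 0:c1, 2:c4, 3:app, 4:c4, 5:app, 9:c3, 10:app, 13:c1, 14:c1, 16:app, 17:app edges: (3,0,f); (3,2,a); (5,3,f); (5,4,a); (10,5,f); (10,17,a); (16,13,f); (16,14,a); (17,9,a); (17,9,f)
step 2: rule r4; match: 0->5, 1->3, 2->0, 3->2, 4->4; deleted nodes 0, 3; deleted edges (3,0,f); (3,2,a); (5,3,f); (5,4,a); added nodes (none); added edges (5,2,a); (5,4,f); result: nodes: 2:c4, 4:c4, 5:app, 9:c3, 10:app, 13:c1, 14:c1, 16:app, 17:app edges: (5,2,a); (5,4,f); (10,5,f); (10,17,a); (16,13,f); (16,14,a); (17,9,a); (17,9,f)
final:
nodes: 2:c4, 4:c4, 5:app, 9:c3, 10:app, 13:c1, 14:c1, 16:app, 17:app
edges: (5,2,a); (5,4,f); (10,5,f); (10,17,a); (16,13,f); (16,14,a); (17,9,a); (17,9,f)


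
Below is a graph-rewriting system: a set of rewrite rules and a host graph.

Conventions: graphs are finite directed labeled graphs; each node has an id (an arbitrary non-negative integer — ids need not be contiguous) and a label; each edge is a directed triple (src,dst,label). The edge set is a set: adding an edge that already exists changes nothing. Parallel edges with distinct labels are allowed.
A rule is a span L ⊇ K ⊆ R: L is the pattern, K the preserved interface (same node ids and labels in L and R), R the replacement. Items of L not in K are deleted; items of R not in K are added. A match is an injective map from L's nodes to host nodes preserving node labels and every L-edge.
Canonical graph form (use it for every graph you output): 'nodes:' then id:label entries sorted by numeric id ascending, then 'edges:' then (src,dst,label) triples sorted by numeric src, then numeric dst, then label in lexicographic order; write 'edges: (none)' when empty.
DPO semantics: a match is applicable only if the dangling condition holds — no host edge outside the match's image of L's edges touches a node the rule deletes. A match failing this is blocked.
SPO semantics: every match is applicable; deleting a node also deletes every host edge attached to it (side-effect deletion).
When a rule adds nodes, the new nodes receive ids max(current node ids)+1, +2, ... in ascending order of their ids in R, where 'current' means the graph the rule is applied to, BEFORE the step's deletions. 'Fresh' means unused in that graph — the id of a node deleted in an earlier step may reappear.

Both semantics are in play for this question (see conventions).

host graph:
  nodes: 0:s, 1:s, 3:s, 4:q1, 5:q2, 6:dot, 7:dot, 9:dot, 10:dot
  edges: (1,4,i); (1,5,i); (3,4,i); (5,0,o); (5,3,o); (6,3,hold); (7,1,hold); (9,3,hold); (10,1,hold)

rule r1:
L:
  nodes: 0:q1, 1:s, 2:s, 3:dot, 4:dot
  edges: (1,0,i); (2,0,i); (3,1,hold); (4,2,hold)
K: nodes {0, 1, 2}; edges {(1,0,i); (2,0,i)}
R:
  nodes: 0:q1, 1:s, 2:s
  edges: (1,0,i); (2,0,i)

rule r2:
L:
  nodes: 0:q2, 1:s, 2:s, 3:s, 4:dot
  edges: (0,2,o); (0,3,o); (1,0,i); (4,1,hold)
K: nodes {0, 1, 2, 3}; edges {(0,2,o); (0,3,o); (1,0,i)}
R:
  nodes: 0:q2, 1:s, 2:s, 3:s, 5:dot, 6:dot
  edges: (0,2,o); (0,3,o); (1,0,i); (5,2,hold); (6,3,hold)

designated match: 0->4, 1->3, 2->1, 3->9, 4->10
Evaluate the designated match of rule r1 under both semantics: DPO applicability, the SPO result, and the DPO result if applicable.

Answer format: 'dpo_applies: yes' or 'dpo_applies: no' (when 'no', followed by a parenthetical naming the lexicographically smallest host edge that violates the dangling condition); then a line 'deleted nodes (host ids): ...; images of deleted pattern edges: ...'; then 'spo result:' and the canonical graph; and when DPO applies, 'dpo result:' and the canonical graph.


dpo_applies: yes
deleted nodes (host ids): 9, 10; images of deleted pattern edges: (9,3,hold); (10,1,hold)
spo result:
nodes: 0:s, 1:s, 3:s, 4:q1, 5:q2, 6:dot, 7:dot
edges: (1,4,i); (1,5,i); (3,4,i); (5,0,o); (5,3,o); (6,3,hold); (7,1,hold)
dpo result:
nodes: 0:s, 1:s, 3:s, 4:q1, 5:q2, 6:dot, 7:dot
edges: (1,4,i); (1,5,i); (3,4,i); (5,0,o); (5,3,o); (6,3,hold); (7,1,hold)


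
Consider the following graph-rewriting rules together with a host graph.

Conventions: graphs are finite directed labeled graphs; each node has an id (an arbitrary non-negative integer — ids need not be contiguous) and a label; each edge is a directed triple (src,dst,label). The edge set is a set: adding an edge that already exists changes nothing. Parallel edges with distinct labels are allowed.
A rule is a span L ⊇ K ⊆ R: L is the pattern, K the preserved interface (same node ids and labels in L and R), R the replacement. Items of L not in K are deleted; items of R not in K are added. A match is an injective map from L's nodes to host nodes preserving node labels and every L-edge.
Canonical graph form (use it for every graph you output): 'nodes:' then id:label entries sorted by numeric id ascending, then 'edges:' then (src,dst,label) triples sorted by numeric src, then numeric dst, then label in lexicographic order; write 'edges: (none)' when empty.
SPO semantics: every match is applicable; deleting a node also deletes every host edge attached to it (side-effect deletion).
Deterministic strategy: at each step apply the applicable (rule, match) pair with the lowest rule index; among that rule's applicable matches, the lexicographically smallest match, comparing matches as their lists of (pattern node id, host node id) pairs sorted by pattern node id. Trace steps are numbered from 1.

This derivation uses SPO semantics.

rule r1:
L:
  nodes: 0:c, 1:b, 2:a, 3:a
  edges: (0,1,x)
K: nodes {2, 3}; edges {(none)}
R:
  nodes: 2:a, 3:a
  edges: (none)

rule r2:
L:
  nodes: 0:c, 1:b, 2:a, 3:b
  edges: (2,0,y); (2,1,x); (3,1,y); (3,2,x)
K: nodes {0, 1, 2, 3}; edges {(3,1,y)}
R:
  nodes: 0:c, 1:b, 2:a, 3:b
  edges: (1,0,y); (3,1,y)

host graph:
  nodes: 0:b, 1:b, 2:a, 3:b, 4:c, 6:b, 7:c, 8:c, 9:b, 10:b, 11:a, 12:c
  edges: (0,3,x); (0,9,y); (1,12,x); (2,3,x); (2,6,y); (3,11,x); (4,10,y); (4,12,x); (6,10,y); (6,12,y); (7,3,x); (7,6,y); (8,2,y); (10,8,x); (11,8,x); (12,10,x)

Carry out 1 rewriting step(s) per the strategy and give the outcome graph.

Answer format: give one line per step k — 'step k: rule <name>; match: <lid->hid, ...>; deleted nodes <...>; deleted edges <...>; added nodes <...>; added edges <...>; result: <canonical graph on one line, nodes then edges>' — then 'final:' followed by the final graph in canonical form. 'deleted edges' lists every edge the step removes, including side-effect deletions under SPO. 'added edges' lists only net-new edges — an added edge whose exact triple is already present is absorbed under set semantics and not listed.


step 1: rule r1; match: 0->7, 1->3, 2->2, 3->11; deleted nodes 3, 7; deleted edges (0,3,x); (2,3,x); (3,11,x); (7,3,x); (7,6,y); added nodes (none); added edges (none); result: nodes: 0:b, 1:b, 2:a, 4:c, 6:b, 8:c, 9:b, 10:b, 11:a, 12:c edges: (0,9,y); (1,12,x); (2,6,y); (4,10,y); (4,12,x); (6,10,y); (6,12,y); (8,2,y); (10,8,x); (11,8,x); (12,10,x)
final:
nodes: 0:b, 1:b, 2:a, 4:c, 6:b, 8:c, 9:b, 10:b, 11:a, 12:c
edges: (0,9,y); (1,12,x); (2,6,y); (4,10,y); (4,12,x); (6,10,y); (6,12,y); (8,2,y); (10,8,x); (11,8,x); (12,10,x)


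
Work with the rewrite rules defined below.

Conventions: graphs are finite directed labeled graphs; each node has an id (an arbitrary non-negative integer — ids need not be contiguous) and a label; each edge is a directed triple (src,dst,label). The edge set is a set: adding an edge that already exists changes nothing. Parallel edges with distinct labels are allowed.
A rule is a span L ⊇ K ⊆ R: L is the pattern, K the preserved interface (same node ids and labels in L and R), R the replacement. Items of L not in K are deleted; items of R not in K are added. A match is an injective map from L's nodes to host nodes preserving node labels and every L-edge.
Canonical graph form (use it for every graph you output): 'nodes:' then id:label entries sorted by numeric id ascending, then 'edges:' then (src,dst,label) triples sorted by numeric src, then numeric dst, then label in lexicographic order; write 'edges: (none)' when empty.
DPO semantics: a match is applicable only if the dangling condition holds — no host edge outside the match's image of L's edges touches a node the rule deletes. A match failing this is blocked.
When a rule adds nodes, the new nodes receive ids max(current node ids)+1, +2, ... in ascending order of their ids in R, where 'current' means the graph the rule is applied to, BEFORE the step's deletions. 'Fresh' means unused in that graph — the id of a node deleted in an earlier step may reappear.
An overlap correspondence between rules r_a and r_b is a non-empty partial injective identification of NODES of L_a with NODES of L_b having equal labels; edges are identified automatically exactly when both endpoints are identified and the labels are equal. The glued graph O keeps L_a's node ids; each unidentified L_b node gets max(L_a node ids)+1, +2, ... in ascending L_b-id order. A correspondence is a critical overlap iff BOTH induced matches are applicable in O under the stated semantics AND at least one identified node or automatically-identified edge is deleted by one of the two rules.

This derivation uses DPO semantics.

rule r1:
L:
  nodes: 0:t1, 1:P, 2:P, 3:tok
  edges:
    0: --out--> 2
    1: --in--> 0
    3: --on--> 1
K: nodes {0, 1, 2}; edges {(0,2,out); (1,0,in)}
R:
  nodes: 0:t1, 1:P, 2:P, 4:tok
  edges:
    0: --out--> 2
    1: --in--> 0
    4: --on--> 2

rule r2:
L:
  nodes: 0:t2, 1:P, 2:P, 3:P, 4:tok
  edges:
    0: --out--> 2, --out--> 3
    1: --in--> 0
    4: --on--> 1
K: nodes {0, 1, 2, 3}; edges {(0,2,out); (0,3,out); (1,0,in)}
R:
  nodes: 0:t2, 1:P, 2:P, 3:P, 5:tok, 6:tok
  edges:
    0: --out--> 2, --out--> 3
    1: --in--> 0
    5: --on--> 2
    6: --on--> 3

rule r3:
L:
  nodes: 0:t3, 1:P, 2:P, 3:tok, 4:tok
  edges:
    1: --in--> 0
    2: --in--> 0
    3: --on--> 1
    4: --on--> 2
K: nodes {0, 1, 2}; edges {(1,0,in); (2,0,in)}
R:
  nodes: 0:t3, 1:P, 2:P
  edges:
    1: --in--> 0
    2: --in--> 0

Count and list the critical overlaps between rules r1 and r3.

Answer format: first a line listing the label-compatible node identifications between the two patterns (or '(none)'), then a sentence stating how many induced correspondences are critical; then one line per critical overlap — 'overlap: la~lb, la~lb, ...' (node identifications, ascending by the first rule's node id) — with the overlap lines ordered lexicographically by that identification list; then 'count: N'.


label-compatible node identifications between L(r1) and L(r3): 1~1, 1~2, 2~1, 2~2, 3~3, 3~4
4 of the induced correspondences are critical overlaps of r1 and r3.
overlap: 1~1, 2~2, 3~3
overlap: 1~1, 3~3
overlap: 1~2, 2~1, 3~4
overlap: 1~2, 3~4
count: 4


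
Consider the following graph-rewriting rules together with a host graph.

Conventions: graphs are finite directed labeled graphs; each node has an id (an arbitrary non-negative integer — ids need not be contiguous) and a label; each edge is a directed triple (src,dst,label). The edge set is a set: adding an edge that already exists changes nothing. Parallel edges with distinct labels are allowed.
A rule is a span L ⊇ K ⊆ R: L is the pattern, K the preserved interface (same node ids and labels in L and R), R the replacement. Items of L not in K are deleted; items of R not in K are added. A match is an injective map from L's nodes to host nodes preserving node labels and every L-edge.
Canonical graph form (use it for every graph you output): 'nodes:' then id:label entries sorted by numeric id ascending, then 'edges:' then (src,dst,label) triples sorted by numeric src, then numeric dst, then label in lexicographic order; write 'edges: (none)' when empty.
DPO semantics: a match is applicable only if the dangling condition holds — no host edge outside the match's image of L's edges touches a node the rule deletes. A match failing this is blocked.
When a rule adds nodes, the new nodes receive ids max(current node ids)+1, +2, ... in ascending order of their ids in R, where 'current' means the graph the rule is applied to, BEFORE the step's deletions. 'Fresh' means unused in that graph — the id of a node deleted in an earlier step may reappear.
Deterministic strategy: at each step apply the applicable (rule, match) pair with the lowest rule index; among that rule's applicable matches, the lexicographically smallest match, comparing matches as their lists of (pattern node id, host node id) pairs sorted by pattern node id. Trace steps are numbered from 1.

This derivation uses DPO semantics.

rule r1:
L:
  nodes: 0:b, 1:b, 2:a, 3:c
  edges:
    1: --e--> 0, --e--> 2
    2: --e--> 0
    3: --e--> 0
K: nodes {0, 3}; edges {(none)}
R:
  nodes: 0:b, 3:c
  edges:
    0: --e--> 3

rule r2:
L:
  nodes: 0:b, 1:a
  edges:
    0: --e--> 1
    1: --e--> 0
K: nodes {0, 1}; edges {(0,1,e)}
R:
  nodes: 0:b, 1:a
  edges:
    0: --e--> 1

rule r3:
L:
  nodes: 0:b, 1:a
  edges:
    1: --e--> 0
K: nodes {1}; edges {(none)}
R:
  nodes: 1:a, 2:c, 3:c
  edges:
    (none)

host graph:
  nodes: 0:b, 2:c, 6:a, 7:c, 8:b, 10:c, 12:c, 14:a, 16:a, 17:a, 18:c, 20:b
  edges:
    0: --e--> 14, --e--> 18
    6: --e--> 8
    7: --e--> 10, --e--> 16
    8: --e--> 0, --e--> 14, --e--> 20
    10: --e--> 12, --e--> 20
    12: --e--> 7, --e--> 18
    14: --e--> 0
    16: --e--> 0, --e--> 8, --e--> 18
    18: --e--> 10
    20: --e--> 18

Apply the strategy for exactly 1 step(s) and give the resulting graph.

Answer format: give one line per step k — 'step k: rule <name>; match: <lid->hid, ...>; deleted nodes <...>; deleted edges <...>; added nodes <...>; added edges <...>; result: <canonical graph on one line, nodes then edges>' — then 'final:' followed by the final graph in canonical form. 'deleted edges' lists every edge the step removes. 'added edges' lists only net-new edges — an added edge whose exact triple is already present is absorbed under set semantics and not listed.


step 1: rule r2; match: 0->0, 1->14; deleted nodes (none); deleted edges (14,0,e); added nodes (none); added edges (none); result: nodes: 0:b, 2:c, 6:a, 7:c, 8:b, 10:c, 12:c, 14:a, 16:a, 17:a, 18:c, 20:b edges: (0,14,e); (0,18,e); (6,8,e); (7,10,e); (7,16,e); (8,0,e); (8,14,e); (8,20,e); (10,12,e); (10,20,e); (12,7,e); (12,18,e); (16,0,e); (16,8,e); (16,18,e); (18,10,e); (20,18,e)
final:
nodes: 0:b, 2:c, 6:a, 7:c, 8:b, 10:c, 12:c, 14:a, 16:a, 17:a, 18:c, 20:b
edges: (0,14,e); (0,18,e); (6,8,e); (7,10,e); (7,16,e); (8,0,e); (8,14,e); (8,20,e); (10,12,e); (10,20,e); (12,7,e); (12,18,e); (16,0,e); (16,8,e); (16,18,e); (18,10,e); (20,18,e)


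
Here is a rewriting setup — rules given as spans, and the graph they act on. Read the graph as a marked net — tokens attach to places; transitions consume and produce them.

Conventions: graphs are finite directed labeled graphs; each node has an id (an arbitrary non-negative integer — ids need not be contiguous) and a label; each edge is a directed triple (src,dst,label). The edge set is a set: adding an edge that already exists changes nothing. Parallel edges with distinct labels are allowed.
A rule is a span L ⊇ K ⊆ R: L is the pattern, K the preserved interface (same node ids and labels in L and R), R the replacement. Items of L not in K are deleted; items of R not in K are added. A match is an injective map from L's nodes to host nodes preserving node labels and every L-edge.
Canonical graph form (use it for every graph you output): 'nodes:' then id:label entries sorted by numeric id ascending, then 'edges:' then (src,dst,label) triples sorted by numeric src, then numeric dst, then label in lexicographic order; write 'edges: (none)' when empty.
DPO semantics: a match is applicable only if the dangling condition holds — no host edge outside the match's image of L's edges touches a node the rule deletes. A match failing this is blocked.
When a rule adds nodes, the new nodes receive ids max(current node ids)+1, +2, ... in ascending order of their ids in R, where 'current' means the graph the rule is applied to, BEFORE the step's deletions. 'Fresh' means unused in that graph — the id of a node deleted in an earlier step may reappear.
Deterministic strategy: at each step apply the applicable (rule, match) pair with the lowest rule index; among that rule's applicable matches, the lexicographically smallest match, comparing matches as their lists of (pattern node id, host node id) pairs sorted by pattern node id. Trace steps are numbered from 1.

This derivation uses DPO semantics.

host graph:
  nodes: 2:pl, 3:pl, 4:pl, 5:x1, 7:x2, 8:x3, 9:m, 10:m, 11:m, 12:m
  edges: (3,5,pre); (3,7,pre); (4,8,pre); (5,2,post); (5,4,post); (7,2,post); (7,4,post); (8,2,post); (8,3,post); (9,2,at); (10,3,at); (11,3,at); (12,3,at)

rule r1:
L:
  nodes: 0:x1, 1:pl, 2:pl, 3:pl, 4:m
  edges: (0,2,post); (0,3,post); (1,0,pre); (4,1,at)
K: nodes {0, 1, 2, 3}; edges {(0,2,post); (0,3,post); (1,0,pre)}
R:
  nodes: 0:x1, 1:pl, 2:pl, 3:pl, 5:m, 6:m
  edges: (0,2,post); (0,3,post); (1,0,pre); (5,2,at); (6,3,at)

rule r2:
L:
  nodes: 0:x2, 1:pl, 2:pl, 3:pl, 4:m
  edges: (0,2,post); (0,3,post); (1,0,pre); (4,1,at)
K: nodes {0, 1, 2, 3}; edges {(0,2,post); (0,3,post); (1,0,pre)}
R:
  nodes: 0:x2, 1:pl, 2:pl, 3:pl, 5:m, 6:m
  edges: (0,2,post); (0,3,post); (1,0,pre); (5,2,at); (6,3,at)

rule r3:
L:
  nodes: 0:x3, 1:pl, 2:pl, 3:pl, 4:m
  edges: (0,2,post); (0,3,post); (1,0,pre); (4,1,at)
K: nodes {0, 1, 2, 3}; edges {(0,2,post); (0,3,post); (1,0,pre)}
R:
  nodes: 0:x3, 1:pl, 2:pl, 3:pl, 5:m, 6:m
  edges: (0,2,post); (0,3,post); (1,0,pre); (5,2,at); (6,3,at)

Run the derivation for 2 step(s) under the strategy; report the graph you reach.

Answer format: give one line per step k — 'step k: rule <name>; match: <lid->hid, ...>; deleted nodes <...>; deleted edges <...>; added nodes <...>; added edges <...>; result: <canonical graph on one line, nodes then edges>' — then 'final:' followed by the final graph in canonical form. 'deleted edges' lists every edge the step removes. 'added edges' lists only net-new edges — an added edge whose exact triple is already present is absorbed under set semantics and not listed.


step 1: rule r1; match: 0->5, 1->3, 2->2, 3->4, 4->10; deleted nodes 10; deleted edges (10,3,at); added nodes 13, 14; added edges (13,2,at); (14,4,at); result: nodes: 2:pl, 3:pl, 4:pl, 5:x1, 7:x2, 8:x3, 9:m, 11:m, 12:m, 13:m, 14:m edges: (3,5,pre); (3,7,pre); (4,8,pre); (5,2,post); (5,4,post); (7,2,post); (7,4,post); (8,2,post); (8,3,post); (9,2,at); (11,3,at); (12,3,at); (13,2,at); (14,4,at)
step 2: rule r1; match: 0->5, 1->3, 2->2, 3->4, 4->11; deleted nodes 11; deleted edges (11,3,at); added nodes 15, 16; added edges (15,2,at); (16,4,at); result: nodes: 2:pl, 3:pl, 4:pl, 5:x1, 7:x2, 8:x3, 9:m, 12:m, 13:m, 14:m, 15:m, 16:m edges: (3,5,pre); (3,7,pre); (4,8,pre); (5,2,post); (5,4,post); (7,2,post); (7,4,post); (8,2,post); (8,3,post); (9,2,at); (12,3,at); (13,2,at); (14,4,at); (15,2,at); (16,4,at)
final:
nodes: 2:pl, 3:pl, 4:pl, 5:x1, 7:x2, 8:x3, 9:m, 12:m, 13:m, 14:m, 15:m, 16:m
edges: (3,5,pre); (3,7,pre); (4,8,pre); (5,2,post); (5,4,post); (7,2,post); (7,4,post); (8,2,post); (8,3,post); (9,2,at); (12,3,at); (13,2,at); (14,4,at); (15,2,at); (16,4,at)


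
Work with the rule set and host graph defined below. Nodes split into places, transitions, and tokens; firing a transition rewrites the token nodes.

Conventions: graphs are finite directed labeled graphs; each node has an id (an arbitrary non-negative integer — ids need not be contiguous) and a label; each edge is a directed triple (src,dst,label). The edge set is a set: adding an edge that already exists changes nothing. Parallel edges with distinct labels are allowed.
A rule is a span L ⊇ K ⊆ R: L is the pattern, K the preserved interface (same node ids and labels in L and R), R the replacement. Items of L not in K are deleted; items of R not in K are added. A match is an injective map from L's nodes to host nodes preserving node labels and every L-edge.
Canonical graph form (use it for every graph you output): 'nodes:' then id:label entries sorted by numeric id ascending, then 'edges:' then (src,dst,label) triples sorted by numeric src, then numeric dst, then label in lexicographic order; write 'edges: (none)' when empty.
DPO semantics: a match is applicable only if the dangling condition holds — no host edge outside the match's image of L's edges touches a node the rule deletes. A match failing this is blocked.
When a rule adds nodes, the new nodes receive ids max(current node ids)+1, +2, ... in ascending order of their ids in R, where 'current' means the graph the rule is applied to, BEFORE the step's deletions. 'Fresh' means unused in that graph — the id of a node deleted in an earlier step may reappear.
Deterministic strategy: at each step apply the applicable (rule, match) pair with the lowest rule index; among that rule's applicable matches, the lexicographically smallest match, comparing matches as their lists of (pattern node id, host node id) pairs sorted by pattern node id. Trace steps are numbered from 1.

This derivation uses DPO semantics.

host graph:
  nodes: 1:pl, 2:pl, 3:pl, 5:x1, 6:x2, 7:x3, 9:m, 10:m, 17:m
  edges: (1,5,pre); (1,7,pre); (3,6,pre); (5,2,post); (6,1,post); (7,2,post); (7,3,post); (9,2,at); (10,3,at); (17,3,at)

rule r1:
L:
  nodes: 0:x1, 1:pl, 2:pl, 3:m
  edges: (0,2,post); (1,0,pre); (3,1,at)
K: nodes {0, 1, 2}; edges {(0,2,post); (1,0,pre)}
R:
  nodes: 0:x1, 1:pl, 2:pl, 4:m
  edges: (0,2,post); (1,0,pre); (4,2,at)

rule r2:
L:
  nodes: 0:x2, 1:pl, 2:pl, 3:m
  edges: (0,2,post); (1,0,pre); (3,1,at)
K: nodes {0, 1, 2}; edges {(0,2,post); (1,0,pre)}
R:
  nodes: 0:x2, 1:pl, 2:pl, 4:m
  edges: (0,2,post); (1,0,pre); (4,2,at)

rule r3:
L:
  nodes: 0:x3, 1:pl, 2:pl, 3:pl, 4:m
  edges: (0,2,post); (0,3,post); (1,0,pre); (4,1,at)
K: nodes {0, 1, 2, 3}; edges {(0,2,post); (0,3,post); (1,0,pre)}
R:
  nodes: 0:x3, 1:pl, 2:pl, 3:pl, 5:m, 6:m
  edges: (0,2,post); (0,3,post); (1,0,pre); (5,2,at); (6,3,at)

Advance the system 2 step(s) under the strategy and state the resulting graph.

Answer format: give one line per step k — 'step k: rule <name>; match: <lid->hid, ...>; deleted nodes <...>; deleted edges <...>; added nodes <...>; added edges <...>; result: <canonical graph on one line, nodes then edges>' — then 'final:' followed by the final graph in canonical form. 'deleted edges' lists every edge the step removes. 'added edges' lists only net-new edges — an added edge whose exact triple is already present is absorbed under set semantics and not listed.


step 1: rule r2; match: 0->6, 1->3, 2->1, 3->10; deleted nodes 10; deleted edges (10,3,at); added nodes 18; added edges (18,1,at); result: nodes: 1:pl, 2:pl, 3:pl, 5:x1, 6:x2, 7:x3, 9:m, 17:m, 18:m edges: (1,5,pre); (1,7,pre); (3,6,pre); (5,2,post); (6,1,post); (7,2,post); (7,3,post); (9,2,at); (17,3,at); (18,1,at)
step 2: rule r1; match: 0->5, 1->1, 2->2, 3->18; deleted nodes 18; deleted edges (18,1,at); added nodes 19; added edges (19,2,at); result: nodes: 1:pl, 2:pl, 3:pl, 5:x1, 6:x2, 7:x3, 9:m, 17:m, 19:m edges: (1,5,pre); (1,7,pre); (3,6,pre); (5,2,post); (6,1,post); (7,2,post); (7,3,post); (9,2,at); (17,3,at); (19,2,at)
final:
nodes: 1:pl, 2:pl, 3:pl, 5:x1, 6:x2, 7:x3, 9:m, 17:m, 19:m
edges: (1,5,pre); (1,7,pre); (3,6,pre); (5,2,post); (6,1,post); (7,2,post); (7,3,post); (9,2,at); (17,3,at); (19,2,at)


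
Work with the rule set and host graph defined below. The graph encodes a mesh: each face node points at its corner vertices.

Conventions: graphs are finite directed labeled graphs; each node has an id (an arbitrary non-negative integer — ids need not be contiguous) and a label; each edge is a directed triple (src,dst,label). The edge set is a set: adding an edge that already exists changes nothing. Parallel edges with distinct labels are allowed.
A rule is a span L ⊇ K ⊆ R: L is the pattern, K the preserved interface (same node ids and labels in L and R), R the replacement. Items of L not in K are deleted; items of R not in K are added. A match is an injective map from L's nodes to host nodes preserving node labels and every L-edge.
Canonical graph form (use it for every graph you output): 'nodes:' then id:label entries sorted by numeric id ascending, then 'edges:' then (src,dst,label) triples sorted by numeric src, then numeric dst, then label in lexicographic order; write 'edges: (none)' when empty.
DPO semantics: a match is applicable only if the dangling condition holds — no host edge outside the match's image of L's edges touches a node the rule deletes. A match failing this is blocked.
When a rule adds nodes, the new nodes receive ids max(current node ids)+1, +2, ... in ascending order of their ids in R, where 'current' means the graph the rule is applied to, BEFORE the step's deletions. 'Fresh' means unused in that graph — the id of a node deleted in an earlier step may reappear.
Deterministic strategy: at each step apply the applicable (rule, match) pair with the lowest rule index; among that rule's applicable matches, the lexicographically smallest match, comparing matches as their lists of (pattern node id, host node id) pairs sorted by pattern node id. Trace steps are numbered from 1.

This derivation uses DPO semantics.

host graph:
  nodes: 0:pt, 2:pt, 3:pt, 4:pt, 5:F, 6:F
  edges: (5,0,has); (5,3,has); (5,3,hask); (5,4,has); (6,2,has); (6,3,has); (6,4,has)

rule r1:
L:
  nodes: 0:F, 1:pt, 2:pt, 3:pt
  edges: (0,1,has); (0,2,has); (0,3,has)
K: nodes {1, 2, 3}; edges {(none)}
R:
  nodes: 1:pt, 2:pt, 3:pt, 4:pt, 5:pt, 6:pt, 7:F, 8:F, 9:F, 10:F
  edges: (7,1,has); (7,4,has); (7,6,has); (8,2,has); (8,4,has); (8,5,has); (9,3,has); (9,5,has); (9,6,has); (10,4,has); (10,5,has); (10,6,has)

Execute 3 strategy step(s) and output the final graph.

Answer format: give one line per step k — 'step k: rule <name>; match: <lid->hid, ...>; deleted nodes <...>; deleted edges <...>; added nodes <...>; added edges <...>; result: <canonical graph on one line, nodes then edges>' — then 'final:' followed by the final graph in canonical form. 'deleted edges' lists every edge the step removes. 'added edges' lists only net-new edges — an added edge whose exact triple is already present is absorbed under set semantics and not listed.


step 1: rule r1; match: 0->6, 1->2, 2->3, 3->4; deleted nodes 6; deleted edges (6,2,has); (6,3,has); (6,4,has); added nodes 7, 8, 9, 10, 11, 12, 13; added edges (10,2,has); (10,7,has); (10,9,has); (11,3,has); (11,7,has); (11,8,has); (12,4,has); (12,8,has); (12,9,has); (13,7,has); (13,8,has); (13,9,has); result: nodes: 0:pt, 2:pt, 3:pt, 4:pt, 5:F, 7:pt, 8:pt, 9:pt, 10:F, 11:F, 12:F, 13:F edges: (5,0,has); (5,3,has); (5,3,hask); (5,4,has); (10,2,has); (10,7,has); (10,9,has); (11,3,has); (11,7,has); (11,8,has); (12,4,has); (12,8,has); (12,9,has); (13,7,has); (13,8,has); (13,9,has)
step 2: rule r1; match: 0->10, 1->2, 2->7, 3->9; deleted nodes 10; deleted edges (10,2,has); (10,7,has); (10,9,has); added nodes 14, 15, 16, 17, 18, 19, 20; added edges (17,2,has); (17,14,has); (17,16,has); (18,7,has); (18,14,has); (18,15,has); (19,9,has); (19,15,has); (19,16,has); (20,14,has); (20,15,has); (20,16,has); result: nodes: 0:pt, 2:pt, 3:pt, 4:pt, 5:F, 7:pt, 8:pt, 9:pt, 11:F, 12:F, 13:F, 14:pt, 15:pt, 16:pt, 17:F, 18:F, 19:F, 20:F edges: (5,0,has); (5,3,has); (5,3,hask); (5,4,has); (11,3,has); (11,7,has); (11,8,has); (12,4,has); (12,8,has); (12,9,has); (13,7,has); (13,8,has); (13,9,has); (17,2,has); (17,14,has); (17,16,has); (18,7,has); (18,14,has); (18,15,has); (19,9,has); (19,15,has); (19,16,has); (20,14,has); (20,15,has); (20,16,has)
step 3: rule r1; match: 0->11, 1->3, 2->7, 3->8; deleted nodes 11; deleted edges (11,3,has); (11,7,has); (11,8,has); added nodes 21, 22, 23, 24, 25, 26, 27; added edges (24,3,has); (24,21,has); (24,23,has); (25,7,has); (25,21,has); (25,22,has); (26,8,has); (26,22,has); (26,23,has); (27,21,has); (27,22,has); (27,23,has); result: nodes: 0:pt, 2:pt, 3:pt, 4:pt, 5:F, 7:pt, 8:pt, 9:pt, 12:F, 13:F, 14:pt, 15:pt, 16:pt, 17:F, 18:F, 19:F, 20:F, 21:pt, 22:pt, 23:pt, 24:F, 25:F, 26:F, 27:F edges: (5,0,has); (5,3,has); (5,3,hask); (5,4,has); (12,4,has); (12,8,has); (12,9,has); (13,7,has); (13,8,has); (13,9,has); (17,2,has); (17,14,has); (17,16,has); (18,7,has); (18,14,has); (18,15,has); (19,9,has); (19,15,has); (19,16,has); (20,14,has); (20,15,has); (20,16,has); (24,3,has); (24,21,has); (24,23,has); (25,7,has); (25,21,has); (25,22,has); (26,8,has); (26,22,has); (26,23,has); (27,21,has); (27,22,has); (27,23,has)
final:
nodes: 0:pt, 2:pt, 3:pt, 4:pt, 5:F, 7:pt, 8:pt, 9:pt, 12:F, 13:F, 14:pt, 15:pt, 16:pt, 17:F, 18:F, 19:F, 20:F, 21:pt, 22:pt, 23:pt, 24:F, 25:F, 26:F, 27:F
edges: (5,0,has); (5,3,has); (5,3,hask); (5,4,has); (12,4,has); (12,8,has); (12,9,has); (13,7,has); (13,8,has); (13,9,has); (17,2,has); (17,14,has); (17,16,has); (18,7,has); (18,14,has); (18,15,has); (19,9,has); (19,15,has); (19,16,has); (20,14,has); (20,15,has); (20,16,has); (24,3,has); (24,21,has); (24,23,has); (25,7,has); (25,21,has); (25,22,has); (26,8,has); (26,22,has); (26,23,has); (27,21,has); (27,22,has); (27,23,has)


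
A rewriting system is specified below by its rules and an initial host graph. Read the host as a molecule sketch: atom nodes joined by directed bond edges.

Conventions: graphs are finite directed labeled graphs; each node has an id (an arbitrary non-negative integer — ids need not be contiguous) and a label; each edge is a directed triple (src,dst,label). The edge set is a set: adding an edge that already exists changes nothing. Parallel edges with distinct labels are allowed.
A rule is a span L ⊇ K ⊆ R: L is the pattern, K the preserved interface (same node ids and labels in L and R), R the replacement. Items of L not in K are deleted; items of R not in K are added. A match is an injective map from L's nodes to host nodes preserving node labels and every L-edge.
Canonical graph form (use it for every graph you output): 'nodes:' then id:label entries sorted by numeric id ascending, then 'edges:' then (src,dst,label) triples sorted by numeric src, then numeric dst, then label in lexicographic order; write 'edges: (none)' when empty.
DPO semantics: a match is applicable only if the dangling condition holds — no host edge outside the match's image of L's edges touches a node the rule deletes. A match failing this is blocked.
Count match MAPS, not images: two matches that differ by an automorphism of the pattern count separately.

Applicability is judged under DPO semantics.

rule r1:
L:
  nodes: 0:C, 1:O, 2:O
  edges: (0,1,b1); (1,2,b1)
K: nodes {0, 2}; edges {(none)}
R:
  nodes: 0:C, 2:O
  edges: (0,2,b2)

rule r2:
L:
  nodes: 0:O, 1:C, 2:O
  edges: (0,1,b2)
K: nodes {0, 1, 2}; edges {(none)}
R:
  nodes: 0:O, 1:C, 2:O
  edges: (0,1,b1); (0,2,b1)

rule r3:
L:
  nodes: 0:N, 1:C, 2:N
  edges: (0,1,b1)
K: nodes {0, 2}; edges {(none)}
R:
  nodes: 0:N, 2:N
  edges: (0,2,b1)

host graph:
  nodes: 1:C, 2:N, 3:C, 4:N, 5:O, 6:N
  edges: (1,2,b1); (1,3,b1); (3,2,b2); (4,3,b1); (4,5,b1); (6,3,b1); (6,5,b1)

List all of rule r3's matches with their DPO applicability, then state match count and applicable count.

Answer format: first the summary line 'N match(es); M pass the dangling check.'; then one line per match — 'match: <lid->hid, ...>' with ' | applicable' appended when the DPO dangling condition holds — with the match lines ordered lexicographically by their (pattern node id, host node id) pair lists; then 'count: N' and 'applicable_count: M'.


4 match(es); 0 pass the dangling check.
match: 0->4, 1->3, 2->2
match: 0->4, 1->3, 2->6
match: 0->6, 1->3, 2->2
match: 0->6, 1->3, 2->4
count: 4
applicable_count: 0


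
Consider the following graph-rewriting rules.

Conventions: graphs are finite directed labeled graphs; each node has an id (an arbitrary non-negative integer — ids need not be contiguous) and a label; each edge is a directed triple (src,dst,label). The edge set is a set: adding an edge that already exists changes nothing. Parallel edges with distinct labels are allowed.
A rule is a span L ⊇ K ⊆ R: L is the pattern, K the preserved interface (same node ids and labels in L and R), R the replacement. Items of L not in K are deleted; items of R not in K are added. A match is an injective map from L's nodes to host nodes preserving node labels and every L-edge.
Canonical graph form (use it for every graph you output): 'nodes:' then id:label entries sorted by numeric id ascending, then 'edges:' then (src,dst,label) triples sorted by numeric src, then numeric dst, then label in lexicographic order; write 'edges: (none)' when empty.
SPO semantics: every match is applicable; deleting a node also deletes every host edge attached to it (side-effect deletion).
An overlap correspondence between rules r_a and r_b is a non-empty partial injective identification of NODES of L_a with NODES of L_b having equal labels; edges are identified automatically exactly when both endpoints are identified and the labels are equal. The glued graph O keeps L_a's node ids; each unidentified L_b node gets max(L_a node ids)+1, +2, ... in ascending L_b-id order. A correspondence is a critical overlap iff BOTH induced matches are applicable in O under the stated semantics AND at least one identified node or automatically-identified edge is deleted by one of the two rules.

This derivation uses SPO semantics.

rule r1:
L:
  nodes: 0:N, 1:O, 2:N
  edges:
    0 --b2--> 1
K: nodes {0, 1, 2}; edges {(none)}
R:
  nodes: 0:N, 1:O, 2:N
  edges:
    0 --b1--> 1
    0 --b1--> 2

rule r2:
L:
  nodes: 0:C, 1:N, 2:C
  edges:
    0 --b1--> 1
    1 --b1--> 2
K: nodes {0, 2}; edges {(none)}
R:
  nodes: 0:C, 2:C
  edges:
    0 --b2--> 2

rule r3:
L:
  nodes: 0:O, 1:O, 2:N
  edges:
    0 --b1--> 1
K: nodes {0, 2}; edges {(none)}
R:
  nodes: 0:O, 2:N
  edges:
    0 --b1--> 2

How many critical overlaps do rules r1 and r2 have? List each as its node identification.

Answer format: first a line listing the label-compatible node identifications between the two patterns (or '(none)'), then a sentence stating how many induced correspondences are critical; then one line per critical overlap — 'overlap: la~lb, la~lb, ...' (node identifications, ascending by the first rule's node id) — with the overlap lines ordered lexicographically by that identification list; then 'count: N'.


label-compatible node identifications between L(r1) and L(r2): 0~1, 2~1
2 of the induced correspondences are critical overlaps of r1 and r2.
overlap: 0~1
overlap: 2~1
count: 2
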